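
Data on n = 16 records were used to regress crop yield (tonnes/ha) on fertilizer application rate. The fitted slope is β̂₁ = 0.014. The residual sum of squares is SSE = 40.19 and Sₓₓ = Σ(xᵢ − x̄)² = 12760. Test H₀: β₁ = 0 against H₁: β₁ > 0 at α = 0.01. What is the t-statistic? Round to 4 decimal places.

MSE = SSE/(n − 2) = 40.19/14 = 2.87071.
SE(β̂₁) = √(MSE/Sₓₓ) = √(2.87071/12760) = 0.0149993.
t = 0.014 / 0.0149993 = 0.9334.
df = n − 2 = 14.
One-sided p ≈ 0.1832, which is ≥ 0.01, so fail to reject H₀.
The data do not give significant evidence that the true slope on fertilizer application rate is positive.

t = 0.9334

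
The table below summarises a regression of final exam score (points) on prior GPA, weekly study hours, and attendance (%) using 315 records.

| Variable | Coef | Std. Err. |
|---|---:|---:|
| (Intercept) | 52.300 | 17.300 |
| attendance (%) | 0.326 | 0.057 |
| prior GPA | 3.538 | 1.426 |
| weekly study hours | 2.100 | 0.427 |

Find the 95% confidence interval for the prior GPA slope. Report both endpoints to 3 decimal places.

Read off: b = 3.538, SE = 1.426 for prior GPA.
df = n − k − 1 = 315 − 3 − 1 = 311.
t* = t_{0.025, 311} = 1.967621.
Margin = t* × SE = 1.967621 × 1.426 = 2.80583.
CI: 3.538 ± 2.80583 → (0.732, 6.344).

(0.732, 6.344)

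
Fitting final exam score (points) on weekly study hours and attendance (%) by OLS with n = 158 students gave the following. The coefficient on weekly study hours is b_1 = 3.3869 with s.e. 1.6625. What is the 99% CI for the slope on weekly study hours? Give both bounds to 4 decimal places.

(-0.9488, 7.7226)

df = n − k − 1 = 158 − 2 − 1 = 155.
t* = t_{0.005, 155} = 2.60792.
Margin = t* × SE = 2.60792 × 1.6625 = 4.335667.
CI: 3.3869 ± 4.335667 → (-0.9488, 7.7226).
With 99% confidence, each one-unit increase in weekly study hours is associated with a change of between -0.9488 and 7.7226 points in final exam score, holding the other predictors fixed.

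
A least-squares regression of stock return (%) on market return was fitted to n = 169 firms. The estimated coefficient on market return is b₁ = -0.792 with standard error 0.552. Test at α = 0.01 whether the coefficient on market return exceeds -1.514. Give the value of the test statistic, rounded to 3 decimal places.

t = 1.308

H₀: β₁ = -1.514 vs H₁: β₁ > -1.514.
t = (b₁ − β₁⁰)/SE = (-0.792 − (-1.514)) / 0.552 = 1.308.
df = n − 2 = 169 − 2 = 167.
One-sided p ≈ 0.0963, which is ≥ 0.01, so fail to reject H₀.
The data do not give significant evidence that the true slope on market return exceeds -1.514 % per unit.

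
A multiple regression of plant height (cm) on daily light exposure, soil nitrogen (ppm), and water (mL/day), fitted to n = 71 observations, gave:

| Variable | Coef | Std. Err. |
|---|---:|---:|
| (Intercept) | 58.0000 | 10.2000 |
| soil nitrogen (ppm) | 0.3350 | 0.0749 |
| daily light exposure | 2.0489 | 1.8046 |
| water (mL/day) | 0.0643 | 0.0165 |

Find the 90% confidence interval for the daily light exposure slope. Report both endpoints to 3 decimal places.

(-0.961, 5.059)

Read off: b = 2.0489, SE = 1.8046 for daily light exposure.
df = n − k − 1 = 71 − 3 − 1 = 67.
t* = t_{0.05, 67} = 1.667916.
Margin = t* × SE = 1.667916 × 1.8046 = 3.00992.
CI: 2.0489 ± 3.00992 → (-0.961, 5.059).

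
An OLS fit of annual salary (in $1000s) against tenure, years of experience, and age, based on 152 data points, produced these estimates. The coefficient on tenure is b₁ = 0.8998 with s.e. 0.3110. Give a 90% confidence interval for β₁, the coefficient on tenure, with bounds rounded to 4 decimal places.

df = n − k − 1 = 152 − 3 − 1 = 148.
t* = t_{0.05, 148} = 1.655215.
Margin = t* × SE = 1.655215 × 0.3110 = 0.514772.
CI: 0.8998 ± 0.514772 → (0.3850, 1.4146).
With 90% confidence, each one-unit increase in tenure is associated with a change of between 0.3850 and 1.4146 $1000s in annual salary, holding the other predictors fixed.

(0.3850, 1.4146)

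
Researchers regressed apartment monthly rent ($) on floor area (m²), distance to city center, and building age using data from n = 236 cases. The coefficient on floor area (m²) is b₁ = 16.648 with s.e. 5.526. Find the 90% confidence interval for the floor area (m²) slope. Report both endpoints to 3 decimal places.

df = n − k − 1 = 236 − 3 − 1 = 232.
t* = t_{0.05, 232} = 1.651448.
Margin = t* × SE = 1.651448 × 5.526 = 9.12590.
CI: 16.648 ± 9.12590 → (7.522, 25.774).
With 90% confidence, each one-unit increase in floor area (m²) is associated with a change of between 7.522 and 25.774 $ in apartment monthly rent, holding the other predictors fixed.

(7.522, 25.774)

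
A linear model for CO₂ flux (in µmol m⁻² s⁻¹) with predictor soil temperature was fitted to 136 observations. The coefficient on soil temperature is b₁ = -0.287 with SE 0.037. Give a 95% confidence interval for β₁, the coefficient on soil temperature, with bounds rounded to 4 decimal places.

(-0.3602, -0.2138)

df = n − 2 = 136 − 2 = 134.
t* = t_{0.025, 134} = 1.977826.
Margin = t* × SE = 1.977826 × 0.037 = 0.073180.
CI: -0.287 ± 0.073180 → (-0.3602, -0.2138).
With 95% confidence, each one-unit increase in soil temperature is associated with a change of between -0.3602 and -0.2138 µmol m⁻² s⁻¹ in CO₂ flux.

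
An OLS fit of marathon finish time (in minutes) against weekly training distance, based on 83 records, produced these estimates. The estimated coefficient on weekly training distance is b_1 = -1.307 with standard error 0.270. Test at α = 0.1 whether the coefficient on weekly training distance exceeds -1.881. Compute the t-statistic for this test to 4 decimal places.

t = 2.1259

H₀: β₁ = -1.881 vs H₁: β₁ > -1.881.
t = (b_1 − β₁⁰)/SE = (-1.307 − (-1.881)) / 0.270 = 2.1259.
df = n − 2 = 83 − 2 = 81.
One-sided p ≈ 0.0183, which is < 0.1, so reject H₀.
There is evidence that the true slope on weekly training distance exceeds -1.881 minutes per unit.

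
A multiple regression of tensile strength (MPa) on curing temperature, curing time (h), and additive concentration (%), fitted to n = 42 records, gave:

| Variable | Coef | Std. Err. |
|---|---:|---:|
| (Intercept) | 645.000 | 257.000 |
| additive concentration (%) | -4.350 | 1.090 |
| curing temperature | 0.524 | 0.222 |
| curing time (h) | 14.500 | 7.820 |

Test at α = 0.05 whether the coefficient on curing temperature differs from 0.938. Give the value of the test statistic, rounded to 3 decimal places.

Read off: b = 0.524, SE = 0.222 for curing temperature.
H₀: β₁ = 0.938 vs H₁: β₁ ≠ 0.938.
t = (0.524 − 0.938) / 0.222 = -1.865.
df = n − k − 1 = 42 − 3 − 1 = 38.
Two-sided p ≈ 0.0699, which is ≥ 0.05, so fail to reject H₀.
The data are consistent with a true slope of 0.938 MPa per unit of curing temperature, holding the other predictors fixed.

t = -1.865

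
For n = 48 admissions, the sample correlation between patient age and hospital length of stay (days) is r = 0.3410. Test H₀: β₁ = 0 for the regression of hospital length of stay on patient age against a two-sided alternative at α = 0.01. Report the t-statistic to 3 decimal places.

t = 2.460

t = r·√(n − 2)/√(1 − r²) = 0.3410·√46/√0.883719 = 2.460.
df = n − 2 = 46.
Two-sided p ≈ 0.0177, which is ≥ 0.01, so fail to reject H₀.
The data do not give significant evidence of a linear association between patient age and hospital length of stay.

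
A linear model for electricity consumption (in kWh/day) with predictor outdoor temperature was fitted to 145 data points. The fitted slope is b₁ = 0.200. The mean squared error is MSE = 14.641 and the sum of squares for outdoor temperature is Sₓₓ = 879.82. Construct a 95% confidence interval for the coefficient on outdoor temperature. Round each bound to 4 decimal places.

SE(b₁) = √(MSE/Sₓₓ) = √(14.641/879.82) = 0.129.
df = n − 2 = 143.
t* = t_{0.025, 143} = 1.976692.
Margin = t* × SE = 1.976692 × 0.129 = 0.254993.
CI: 0.200 ± 0.254993 → (-0.0550, 0.4550).
With 95% confidence, each one-unit increase in outdoor temperature is associated with a change of between -0.0550 and 0.4550 kWh/day in electricity consumption.

(-0.0550, 0.4550)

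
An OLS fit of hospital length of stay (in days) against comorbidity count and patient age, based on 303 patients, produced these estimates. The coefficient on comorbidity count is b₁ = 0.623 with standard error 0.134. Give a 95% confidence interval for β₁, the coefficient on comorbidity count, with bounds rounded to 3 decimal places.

df = n − k − 1 = 303 − 2 − 1 = 300.
t* = t_{0.025, 300} = 1.967903.
Margin = t* × SE = 1.967903 × 0.134 = 0.26370.
CI: 0.623 ± 0.26370 → (0.359, 0.887).
With 95% confidence, each one-unit increase in comorbidity count is associated with a change of between 0.359 and 0.887 days in hospital length of stay, holding the other predictors fixed.

(0.359, 0.887)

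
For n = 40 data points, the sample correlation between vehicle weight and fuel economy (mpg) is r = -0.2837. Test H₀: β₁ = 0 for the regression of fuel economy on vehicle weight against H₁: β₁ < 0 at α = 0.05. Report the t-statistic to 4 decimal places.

t = -1.8238

t = r·√(n − 2)/√(1 − r²) = -0.2837·√38/√0.919514 = -1.8238.
df = n − 2 = 38.
One-sided p ≈ 0.0380, which is < 0.05, so reject H₀.
There is evidence of a linear association between vehicle weight and fuel economy.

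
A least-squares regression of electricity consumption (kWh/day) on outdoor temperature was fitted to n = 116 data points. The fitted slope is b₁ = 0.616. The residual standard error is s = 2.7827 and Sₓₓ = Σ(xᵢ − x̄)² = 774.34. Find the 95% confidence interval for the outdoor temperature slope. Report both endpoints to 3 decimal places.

(0.418, 0.814)

SE(b₁) = s/√Sₓₓ = 2.7827/√774.34 = 0.1.
df = n − 2 = 114.
t* = t_{0.025, 114} = 1.980992.
Margin = t* × SE = 1.980992 × 0.1 = 0.19810.
CI: 0.616 ± 0.19810 → (0.418, 0.814).
With 95% confidence, each one-unit increase in outdoor temperature is associated with a change of between 0.418 and 0.814 kWh/day in electricity consumption.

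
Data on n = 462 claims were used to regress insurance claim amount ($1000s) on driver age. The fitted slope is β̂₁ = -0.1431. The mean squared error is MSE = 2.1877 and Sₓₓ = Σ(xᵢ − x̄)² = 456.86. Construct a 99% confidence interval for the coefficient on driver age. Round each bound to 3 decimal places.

SE(β̂₁) = √(MSE/Sₓₓ) = √(2.1877/456.86) = 0.0691994.
df = n − 2 = 460.
t* = t_{0.005, 460} = 2.586559.
Margin = t* × SE = 2.586559 × 0.0691994 = 0.17899.
CI: -0.1431 ± 0.17899 → (-0.322, 0.036).
With 99% confidence, each one-unit increase in driver age is associated with a change of between -0.322 and 0.036 $1000s in insurance claim amount.

(-0.322, 0.036)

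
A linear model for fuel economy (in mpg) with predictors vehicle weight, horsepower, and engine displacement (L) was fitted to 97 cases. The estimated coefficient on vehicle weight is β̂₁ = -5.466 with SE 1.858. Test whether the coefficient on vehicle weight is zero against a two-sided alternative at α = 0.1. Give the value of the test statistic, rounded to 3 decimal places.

H₀: β₁ = 0 vs H₁: β₁ ≠ 0.
t = (β̂₁ − β₁⁰)/SE = -5.466 / 1.858 = -2.942.
df = n − k − 1 = 97 − 3 − 1 = 93.
Two-sided p ≈ 0.0041, which is < 0.1, so reject H₀.
There is evidence that vehicle weight is associated with fuel economy, holding the other predictors fixed.

t = -2.942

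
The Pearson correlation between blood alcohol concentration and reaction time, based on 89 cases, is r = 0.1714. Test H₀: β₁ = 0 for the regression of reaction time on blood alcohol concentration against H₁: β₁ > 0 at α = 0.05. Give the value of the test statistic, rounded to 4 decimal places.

t = 1.6227

t = r·√(n − 2)/√(1 − r²) = 0.1714·√87/√0.970622 = 1.6227.
df = n − 2 = 87.
One-sided p ≈ 0.0541, which is ≥ 0.05, so fail to reject H₀.
The data do not give significant evidence of a linear association between blood alcohol concentration and reaction time.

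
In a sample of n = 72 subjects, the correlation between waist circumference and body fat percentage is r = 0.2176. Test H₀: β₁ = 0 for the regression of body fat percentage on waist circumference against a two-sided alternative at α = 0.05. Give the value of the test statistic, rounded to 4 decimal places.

t = 1.8653

t = r·√(n − 2)/√(1 − r²) = 0.2176·√70/√0.95265 = 1.8653.
df = n − 2 = 70.
Two-sided p ≈ 0.0663, which is ≥ 0.05, so fail to reject H₀.
The data do not give significant evidence of a linear association between waist circumference and body fat percentage.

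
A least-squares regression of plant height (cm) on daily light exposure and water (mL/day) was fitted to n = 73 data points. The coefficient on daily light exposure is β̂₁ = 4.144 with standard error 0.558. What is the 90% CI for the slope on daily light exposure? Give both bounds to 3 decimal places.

df = n − k − 1 = 73 − 2 − 1 = 70.
t* = t_{0.05, 70} = 1.666914.
Margin = t* × SE = 1.666914 × 0.558 = 0.93014.
CI: 4.144 ± 0.93014 → (3.214, 5.074).
With 90% confidence, each one-unit increase in daily light exposure is associated with a change of between 3.214 and 5.074 cm in plant height, holding the other predictors fixed.

(3.214, 5.074)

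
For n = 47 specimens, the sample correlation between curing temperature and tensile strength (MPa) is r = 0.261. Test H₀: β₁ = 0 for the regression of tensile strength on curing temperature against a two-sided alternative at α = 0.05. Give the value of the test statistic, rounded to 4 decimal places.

t = 1.8137

t = r·√(n − 2)/√(1 − r²) = 0.261·√45/√0.931879 = 1.8137.
df = n − 2 = 45.
Two-sided p ≈ 0.0764, which is ≥ 0.05, so fail to reject H₀.
The data do not give significant evidence of a linear association between curing temperature and tensile strength.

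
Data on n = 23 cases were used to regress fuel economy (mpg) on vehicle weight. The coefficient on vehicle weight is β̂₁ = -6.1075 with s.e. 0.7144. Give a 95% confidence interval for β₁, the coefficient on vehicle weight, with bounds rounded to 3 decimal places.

(-7.593, -4.622)

df = n − 2 = 23 − 2 = 21.
t* = t_{0.025, 21} = 2.079614.
Margin = t* × SE = 2.079614 × 0.7144 = 1.48568.
CI: -6.1075 ± 1.48568 → (-7.593, -4.622).
With 95% confidence, each one-unit increase in vehicle weight is associated with a change of between -7.593 and -4.622 mpg in fuel economy.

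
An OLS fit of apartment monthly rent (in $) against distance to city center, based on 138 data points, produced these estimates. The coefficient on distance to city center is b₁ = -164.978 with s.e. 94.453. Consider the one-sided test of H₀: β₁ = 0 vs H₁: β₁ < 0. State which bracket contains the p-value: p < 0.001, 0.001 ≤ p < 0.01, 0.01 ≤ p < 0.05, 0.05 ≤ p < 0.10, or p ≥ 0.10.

0.01 ≤ p < 0.05

t = -164.978 / 94.453 = -1.747.
df = n − 2 = 138 − 2 = 136.
One-sided p = P(T_{136} < t) ≈ 0.0415.
So 0.01 ≤ p < 0.05.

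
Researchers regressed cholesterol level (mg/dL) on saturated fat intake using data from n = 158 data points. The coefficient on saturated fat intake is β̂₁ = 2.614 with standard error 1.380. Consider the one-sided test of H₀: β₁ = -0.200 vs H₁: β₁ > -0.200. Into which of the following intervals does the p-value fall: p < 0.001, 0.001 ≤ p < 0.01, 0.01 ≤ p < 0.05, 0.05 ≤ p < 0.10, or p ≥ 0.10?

t = (2.614 − (-0.200)) / 1.380 = 2.039.
df = n − 2 = 158 − 2 = 156.
One-sided p = P(T_{156} > t) ≈ 0.0216.
So 0.01 ≤ p < 0.05.

0.01 ≤ p < 0.05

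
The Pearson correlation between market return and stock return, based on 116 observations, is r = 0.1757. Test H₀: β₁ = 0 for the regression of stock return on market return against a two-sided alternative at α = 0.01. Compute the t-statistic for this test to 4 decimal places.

t = r·√(n − 2)/√(1 − r²) = 0.1757·√114/√0.96913 = 1.9056.
df = n − 2 = 114.
Two-sided p ≈ 0.0592, which is ≥ 0.01, so fail to reject H₀.
The data do not give significant evidence of a linear association between market return and stock return.

t = 1.9056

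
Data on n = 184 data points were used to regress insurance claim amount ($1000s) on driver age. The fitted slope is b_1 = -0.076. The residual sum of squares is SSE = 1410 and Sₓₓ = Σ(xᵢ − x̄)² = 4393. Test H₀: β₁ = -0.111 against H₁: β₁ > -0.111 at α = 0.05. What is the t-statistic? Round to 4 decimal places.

t = 0.8334

MSE = SSE/(n − 2) = 1410/182 = 7.74725.
SE(b_1) = √(MSE/Sₓₓ) = √(7.74725/4393) = 0.0419946.
t = (-0.076 − (-0.111)) / 0.0419946 = 0.8334.
df = n − 2 = 182.
One-sided p ≈ 0.2028, which is ≥ 0.05, so fail to reject H₀.
The data do not give significant evidence that the true slope on driver age exceeds -0.111 $1000s per unit.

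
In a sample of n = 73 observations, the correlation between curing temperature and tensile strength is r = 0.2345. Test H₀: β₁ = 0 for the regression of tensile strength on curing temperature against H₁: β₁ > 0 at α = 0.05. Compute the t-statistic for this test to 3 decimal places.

t = r·√(n − 2)/√(1 − r²) = 0.2345·√71/√0.94501 = 2.033.
df = n − 2 = 71.
One-sided p ≈ 0.0229, which is < 0.05, so reject H₀.
There is evidence of a linear association between curing temperature and tensile strength.

t = 2.033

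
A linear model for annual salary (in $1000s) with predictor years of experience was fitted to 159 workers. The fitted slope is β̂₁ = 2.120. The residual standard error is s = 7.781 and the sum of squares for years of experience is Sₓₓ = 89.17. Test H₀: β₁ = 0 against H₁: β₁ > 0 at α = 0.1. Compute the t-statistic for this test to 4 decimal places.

t = 2.5728

SE(β̂₁) = s/√Sₓₓ = 7.781/√89.17 = 0.823998.
t = 2.120 / 0.823998 = 2.5728.
df = n − 2 = 157.
One-sided p ≈ 0.0055, which is < 0.1, so reject H₀.
There is evidence that the true slope on years of experience is positive.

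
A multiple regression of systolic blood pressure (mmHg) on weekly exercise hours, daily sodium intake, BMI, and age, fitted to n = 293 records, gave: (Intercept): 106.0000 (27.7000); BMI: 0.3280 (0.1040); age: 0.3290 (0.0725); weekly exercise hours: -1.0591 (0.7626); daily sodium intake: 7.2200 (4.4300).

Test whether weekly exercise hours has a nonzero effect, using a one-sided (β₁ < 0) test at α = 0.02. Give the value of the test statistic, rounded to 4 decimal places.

t = -1.3888

Read off: b = -1.0591, SE = 0.7626 for weekly exercise hours.
H₀: β₁ = 0 vs H₁: β₁ < 0.
t = -1.0591 / 0.7626 = -1.3888.
df = n − k − 1 = 293 − 4 − 1 = 288.
One-sided p ≈ 0.0830, which is ≥ 0.02, so fail to reject H₀.
The data do not give significant evidence that the true slope on weekly exercise hours is negative, holding the other predictors fixed.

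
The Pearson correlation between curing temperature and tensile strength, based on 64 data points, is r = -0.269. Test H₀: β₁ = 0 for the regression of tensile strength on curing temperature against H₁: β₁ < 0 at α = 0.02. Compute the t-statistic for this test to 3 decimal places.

t = -2.199

t = r·√(n − 2)/√(1 − r²) = -0.269·√62/√0.927639 = -2.199.
df = n − 2 = 62.
One-sided p ≈ 0.0158, which is < 0.02, so reject H₀.
There is evidence of a linear association between curing temperature and tensile strength.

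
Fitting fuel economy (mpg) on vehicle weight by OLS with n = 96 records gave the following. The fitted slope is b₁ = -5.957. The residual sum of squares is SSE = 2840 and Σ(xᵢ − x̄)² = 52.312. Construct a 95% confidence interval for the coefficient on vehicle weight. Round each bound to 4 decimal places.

(-7.4659, -4.4481)

MSE = SSE/(n − 2) = 2840/94 = 30.2128.
SE(b₁) = √(MSE/Sₓₓ) = √(30.2128/52.312) = 0.759967.
df = n − 2 = 94.
t* = t_{0.025, 94} = 1.985523.
Margin = t* × SE = 1.985523 × 0.759967 = 1.508932.
CI: -5.957 ± 1.508932 → (-7.4659, -4.4481).
With 95% confidence, each one-unit increase in vehicle weight is associated with a change of between -7.4659 and -4.4481 mpg in fuel economy.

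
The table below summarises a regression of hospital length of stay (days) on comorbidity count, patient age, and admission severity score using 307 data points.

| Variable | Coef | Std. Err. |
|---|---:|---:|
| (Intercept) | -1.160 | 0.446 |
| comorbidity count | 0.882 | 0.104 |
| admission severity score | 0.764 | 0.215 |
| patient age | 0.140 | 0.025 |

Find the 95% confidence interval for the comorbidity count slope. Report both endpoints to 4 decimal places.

Read off: b = 0.882, SE = 0.104 for comorbidity count.
df = n − k − 1 = 307 − 3 − 1 = 303.
t* = t_{0.025, 303} = 1.967824.
Margin = t* × SE = 1.967824 × 0.104 = 0.204654.
CI: 0.882 ± 0.204654 → (0.6773, 1.0867).

(0.6773, 1.0867)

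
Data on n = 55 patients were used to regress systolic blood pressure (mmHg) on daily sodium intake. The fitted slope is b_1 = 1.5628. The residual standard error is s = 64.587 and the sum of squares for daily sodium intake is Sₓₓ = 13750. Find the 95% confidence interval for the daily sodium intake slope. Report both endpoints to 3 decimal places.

SE(b_1) = s/√Sₓₓ = 64.587/√13750 = 0.5508.
df = n − 2 = 53.
t* = t_{0.025, 53} = 2.005746.
Margin = t* × SE = 2.005746 × 0.5508 = 1.10476.
CI: 1.5628 ± 1.10476 → (0.458, 2.668).
With 95% confidence, each one-unit increase in daily sodium intake is associated with a change of between 0.458 and 2.668 mmHg in systolic blood pressure.

(0.458, 2.668)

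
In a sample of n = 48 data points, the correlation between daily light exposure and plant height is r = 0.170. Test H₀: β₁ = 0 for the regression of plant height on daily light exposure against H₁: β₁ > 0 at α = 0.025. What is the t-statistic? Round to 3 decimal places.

t = r·√(n − 2)/√(1 − r²) = 0.170·√46/√0.9711 = 1.170.
df = n − 2 = 46.
One-sided p ≈ 0.1240, which is ≥ 0.025, so fail to reject H₀.
The data do not give significant evidence of a linear association between daily light exposure and plant height.

t = 1.170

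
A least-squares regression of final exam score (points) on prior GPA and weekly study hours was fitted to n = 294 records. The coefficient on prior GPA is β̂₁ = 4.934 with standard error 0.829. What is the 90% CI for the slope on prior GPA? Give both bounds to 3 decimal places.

(3.566, 6.302)

df = n − k − 1 = 294 − 2 − 1 = 291.
t* = t_{0.05, 291} = 1.650107.
Margin = t* × SE = 1.650107 × 0.829 = 1.36794.
CI: 4.934 ± 1.36794 → (3.566, 6.302).
With 90% confidence, each one-unit increase in prior GPA is associated with a change of between 3.566 and 6.302 points in final exam score, holding the other predictors fixed.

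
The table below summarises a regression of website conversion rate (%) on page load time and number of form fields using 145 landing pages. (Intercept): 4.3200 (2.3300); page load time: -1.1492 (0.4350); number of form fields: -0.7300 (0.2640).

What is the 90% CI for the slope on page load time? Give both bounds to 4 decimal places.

Read off: b = -1.1492, SE = 0.4350 for page load time.
df = n − k − 1 = 145 − 2 − 1 = 142.
t* = t_{0.05, 142} = 1.655655.
Margin = t* × SE = 1.655655 × 0.4350 = 0.720210.
CI: -1.1492 ± 0.720210 → (-1.8694, -0.4290).

(-1.8694, -0.4290)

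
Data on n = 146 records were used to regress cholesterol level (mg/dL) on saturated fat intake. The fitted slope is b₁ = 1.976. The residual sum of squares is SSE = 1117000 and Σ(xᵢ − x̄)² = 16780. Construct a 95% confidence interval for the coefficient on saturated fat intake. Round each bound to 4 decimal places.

MSE = SSE/(n − 2) = 1117000/144 = 7756.94.
SE(b₁) = √(MSE/Sₓₓ) = √(7756.94/16780) = 0.679907.
df = n − 2 = 144.
t* = t_{0.025, 144} = 1.976575.
Margin = t* × SE = 1.976575 × 0.679907 = 1.343887.
CI: 1.976 ± 1.343887 → (0.6321, 3.3199).
With 95% confidence, each one-unit increase in saturated fat intake is associated with a change of between 0.6321 and 3.3199 mg/dL in cholesterol level.

(0.6321, 3.3199)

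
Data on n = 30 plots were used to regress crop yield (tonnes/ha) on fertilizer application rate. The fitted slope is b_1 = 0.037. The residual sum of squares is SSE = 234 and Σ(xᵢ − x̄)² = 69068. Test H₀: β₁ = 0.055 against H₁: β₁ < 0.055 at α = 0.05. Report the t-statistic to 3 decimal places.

MSE = SSE/(n − 2) = 234/28 = 8.35714.
SE(b_1) = √(MSE/Sₓₓ) = √(8.35714/69068) = 0.0109999.
t = (0.037 − 0.055) / 0.0109999 = -1.636.
df = n − 2 = 28.
One-sided p ≈ 0.0565, which is ≥ 0.05, so fail to reject H₀.
The data do not give significant evidence that the true slope on fertilizer application rate is below 0.055 tonnes/ha per unit.

t = -1.636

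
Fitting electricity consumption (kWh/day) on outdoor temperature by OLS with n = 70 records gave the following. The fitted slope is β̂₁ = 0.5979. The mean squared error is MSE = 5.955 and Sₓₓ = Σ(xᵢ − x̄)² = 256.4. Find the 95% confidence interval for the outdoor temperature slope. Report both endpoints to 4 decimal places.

SE(β̂₁) = √(MSE/Sₓₓ) = √(5.955/256.4) = 0.152399.
df = n − 2 = 68.
t* = t_{0.025, 68} = 1.995469.
Margin = t* × SE = 1.995469 × 0.152399 = 0.304107.
CI: 0.5979 ± 0.304107 → (0.2938, 0.9020).
With 95% confidence, each one-unit increase in outdoor temperature is associated with a change of between 0.2938 and 0.9020 kWh/day in electricity consumption.

(0.2938, 0.9020)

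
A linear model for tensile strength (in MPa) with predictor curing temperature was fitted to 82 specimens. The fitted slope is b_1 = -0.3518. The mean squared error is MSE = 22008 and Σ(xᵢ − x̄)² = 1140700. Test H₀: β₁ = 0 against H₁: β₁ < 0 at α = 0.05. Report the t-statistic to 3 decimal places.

SE(b_1) = √(MSE/Sₓₓ) = √(22008/1140700) = 0.138901.
t = -0.3518 / 0.138901 = -2.533.
df = n − 2 = 80.
One-sided p ≈ 0.0066, which is < 0.05, so reject H₀.
There is evidence that the true slope on curing temperature is negative.

t = -2.533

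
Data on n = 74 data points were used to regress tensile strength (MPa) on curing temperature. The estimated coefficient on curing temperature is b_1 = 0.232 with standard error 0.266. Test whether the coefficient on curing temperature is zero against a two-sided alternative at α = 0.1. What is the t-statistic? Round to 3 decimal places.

H₀: β₁ = 0 vs H₁: β₁ ≠ 0.
t = (b_1 − β₁⁰)/SE = 0.232 / 0.266 = 0.872.
df = n − 2 = 74 − 2 = 72.
Two-sided p ≈ 0.3860, which is ≥ 0.1, so fail to reject H₀.
The data do not give significant evidence of an association between curing temperature and tensile strength.

t = 0.872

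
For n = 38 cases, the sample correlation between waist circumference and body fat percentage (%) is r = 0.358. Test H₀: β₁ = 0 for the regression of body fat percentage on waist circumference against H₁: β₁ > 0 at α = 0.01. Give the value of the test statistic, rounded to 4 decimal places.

t = 2.3005

t = r·√(n − 2)/√(1 − r²) = 0.358·√36/√0.871836 = 2.3005.
df = n − 2 = 36.
One-sided p ≈ 0.0137, which is ≥ 0.01, so fail to reject H₀.
The data do not give significant evidence of a linear association between waist circumference and body fat percentage.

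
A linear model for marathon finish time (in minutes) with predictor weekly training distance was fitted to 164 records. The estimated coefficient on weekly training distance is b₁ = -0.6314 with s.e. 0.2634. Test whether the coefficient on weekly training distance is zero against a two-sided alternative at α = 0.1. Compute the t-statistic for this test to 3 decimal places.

t = -2.397

H₀: β₁ = 0 vs H₁: β₁ ≠ 0.
t = (b₁ − β₁⁰)/SE = -0.6314 / 0.2634 = -2.397.
df = n − 2 = 164 − 2 = 162.
Two-sided p ≈ 0.0177, which is < 0.1, so reject H₀.
There is evidence that weekly training distance is associated with marathon finish time.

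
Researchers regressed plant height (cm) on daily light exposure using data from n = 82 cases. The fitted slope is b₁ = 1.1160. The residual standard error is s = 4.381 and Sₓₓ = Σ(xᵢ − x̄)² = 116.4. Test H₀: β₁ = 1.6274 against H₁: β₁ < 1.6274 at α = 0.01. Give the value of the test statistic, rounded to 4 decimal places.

SE(b₁) = s/√Sₓₓ = 4.381/√116.4 = 0.406066.
t = (1.1160 − 1.6274) / 0.406066 = -1.2594.
df = n − 2 = 80.
One-sided p ≈ 0.1058, which is ≥ 0.01, so fail to reject H₀.
The data do not give significant evidence that the true slope on daily light exposure is below 1.6274 cm per unit.

t = -1.2594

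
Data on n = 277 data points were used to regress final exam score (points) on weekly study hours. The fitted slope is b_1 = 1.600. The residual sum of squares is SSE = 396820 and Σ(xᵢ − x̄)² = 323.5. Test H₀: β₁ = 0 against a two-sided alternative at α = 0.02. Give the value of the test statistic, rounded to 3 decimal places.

MSE = SSE/(n − 2) = 396820/275 = 1442.98.
SE(b_1) = √(MSE/Sₓₓ) = √(1442.98/323.5) = 2.112.
t = 1.600 / 2.112 = 0.758.
df = n − 2 = 275.
Two-sided p ≈ 0.4494, which is ≥ 0.02, so fail to reject H₀.
The data do not give significant evidence of an association between weekly study hours and final exam score.

t = 0.758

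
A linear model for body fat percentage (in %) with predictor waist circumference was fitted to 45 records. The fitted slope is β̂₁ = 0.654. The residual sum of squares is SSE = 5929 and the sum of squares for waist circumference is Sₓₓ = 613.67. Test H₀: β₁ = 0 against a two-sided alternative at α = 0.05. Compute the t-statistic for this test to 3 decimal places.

MSE = SSE/(n − 2) = 5929/43 = 137.884.
SE(β̂₁) = √(MSE/Sₓₓ) = √(137.884/613.67) = 0.474012.
t = 0.654 / 0.474012 = 1.380.
df = n − 2 = 43.
Two-sided p ≈ 0.1748, which is ≥ 0.05, so fail to reject H₀.
The data do not give significant evidence of an association between waist circumference and body fat percentage.

t = 1.380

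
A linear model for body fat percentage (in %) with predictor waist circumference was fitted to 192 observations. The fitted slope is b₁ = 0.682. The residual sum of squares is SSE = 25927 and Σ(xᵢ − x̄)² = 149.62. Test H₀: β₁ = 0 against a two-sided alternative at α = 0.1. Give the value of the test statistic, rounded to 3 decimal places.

t = 0.714

MSE = SSE/(n − 2) = 25927/190 = 136.458.
SE(b₁) = √(MSE/Sₓₓ) = √(136.458/149.62) = 0.955002.
t = 0.682 / 0.955002 = 0.714.
df = n − 2 = 190.
Two-sided p ≈ 0.4760, which is ≥ 0.1, so fail to reject H₀.
The data do not give significant evidence of an association between waist circumference and body fat percentage.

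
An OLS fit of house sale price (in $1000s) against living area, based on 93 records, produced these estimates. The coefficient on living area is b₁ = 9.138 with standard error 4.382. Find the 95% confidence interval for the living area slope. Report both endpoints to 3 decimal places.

df = n − 2 = 93 − 2 = 91.
t* = t_{0.025, 91} = 1.986377.
Margin = t* × SE = 1.986377 × 4.382 = 8.70430.
CI: 9.138 ± 8.70430 → (0.434, 17.842).
With 95% confidence, each one-unit increase in living area is associated with a change of between 0.434 and 17.842 $1000s in house sale price.

(0.434, 17.842)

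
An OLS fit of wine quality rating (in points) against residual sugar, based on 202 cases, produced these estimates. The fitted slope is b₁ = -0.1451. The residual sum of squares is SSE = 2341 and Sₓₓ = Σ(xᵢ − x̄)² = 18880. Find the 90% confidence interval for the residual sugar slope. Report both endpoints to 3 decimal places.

MSE = SSE/(n − 2) = 2341/200 = 11.705.
SE(b₁) = √(MSE/Sₓₓ) = √(11.705/18880) = 0.0248992.
df = n − 2 = 200.
t* = t_{0.05, 200} = 1.652508.
Margin = t* × SE = 1.652508 × 0.0248992 = 0.04115.
CI: -0.1451 ± 0.04115 → (-0.186, -0.104).
With 90% confidence, each one-unit increase in residual sugar is associated with a change of between -0.186 and -0.104 points in wine quality rating.

(-0.186, -0.104)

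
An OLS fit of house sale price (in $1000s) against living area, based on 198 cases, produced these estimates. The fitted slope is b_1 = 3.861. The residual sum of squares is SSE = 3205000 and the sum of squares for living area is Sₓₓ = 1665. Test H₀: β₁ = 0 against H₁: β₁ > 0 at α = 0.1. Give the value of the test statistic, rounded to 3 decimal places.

MSE = SSE/(n − 2) = 3205000/196 = 16352.
SE(b_1) = √(MSE/Sₓₓ) = √(16352/1665) = 3.13385.
t = 3.861 / 3.13385 = 1.232.
df = n − 2 = 196.
One-sided p ≈ 0.1097, which is ≥ 0.1, so fail to reject H₀.
The data do not give significant evidence that the true slope on living area is positive.

t = 1.232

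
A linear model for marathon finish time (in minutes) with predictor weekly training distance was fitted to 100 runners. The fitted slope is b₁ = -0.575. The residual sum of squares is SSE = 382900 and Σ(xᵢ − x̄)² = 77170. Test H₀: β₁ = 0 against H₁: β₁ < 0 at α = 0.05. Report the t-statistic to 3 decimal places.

t = -2.555

MSE = SSE/(n − 2) = 382900/98 = 3907.14.
SE(b₁) = √(MSE/Sₓₓ) = √(3907.14/77170) = 0.225012.
t = -0.575 / 0.225012 = -2.555.
df = n − 2 = 98.
One-sided p ≈ 0.0061, which is < 0.05, so reject H₀.
There is evidence that the true slope on weekly training distance is negative.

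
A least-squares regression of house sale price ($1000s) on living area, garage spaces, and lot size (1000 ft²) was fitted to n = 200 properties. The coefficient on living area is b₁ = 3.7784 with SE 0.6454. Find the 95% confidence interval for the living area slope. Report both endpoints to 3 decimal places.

df = n − k − 1 = 200 − 3 − 1 = 196.
t* = t_{0.025, 196} = 1.972141.
Margin = t* × SE = 1.972141 × 0.6454 = 1.27282.
CI: 3.7784 ± 1.27282 → (2.506, 5.051).
With 95% confidence, each one-unit increase in living area is associated with a change of between 2.506 and 5.051 $1000s in house sale price, holding the other predictors fixed.

(2.506, 5.051)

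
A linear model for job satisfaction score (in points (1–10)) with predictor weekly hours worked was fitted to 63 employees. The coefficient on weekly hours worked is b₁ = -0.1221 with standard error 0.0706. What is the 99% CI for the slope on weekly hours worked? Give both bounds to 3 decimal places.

df = n − 2 = 63 − 2 = 61.
t* = t_{0.005, 61} = 2.658857.
Margin = t* × SE = 2.658857 × 0.0706 = 0.18772.
CI: -0.1221 ± 0.18772 → (-0.310, 0.066).
With 99% confidence, each one-unit increase in weekly hours worked is associated with a change of between -0.310 and 0.066 points (1–10) in job satisfaction score.

(-0.310, 0.066)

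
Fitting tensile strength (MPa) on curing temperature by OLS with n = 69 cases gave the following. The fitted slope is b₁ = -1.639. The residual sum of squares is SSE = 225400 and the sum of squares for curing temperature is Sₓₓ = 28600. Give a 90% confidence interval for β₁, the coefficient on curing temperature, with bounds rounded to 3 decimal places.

MSE = SSE/(n − 2) = 225400/67 = 3364.18.
SE(b₁) = √(MSE/Sₓₓ) = √(3364.18/28600) = 0.34297.
df = n − 2 = 67.
t* = t_{0.05, 67} = 1.667916.
Margin = t* × SE = 1.667916 × 0.34297 = 0.57205.
CI: -1.639 ± 0.57205 → (-2.211, -1.067).
With 90% confidence, each one-unit increase in curing temperature is associated with a change of between -2.211 and -1.067 MPa in tensile strength.

(-2.211, -1.067)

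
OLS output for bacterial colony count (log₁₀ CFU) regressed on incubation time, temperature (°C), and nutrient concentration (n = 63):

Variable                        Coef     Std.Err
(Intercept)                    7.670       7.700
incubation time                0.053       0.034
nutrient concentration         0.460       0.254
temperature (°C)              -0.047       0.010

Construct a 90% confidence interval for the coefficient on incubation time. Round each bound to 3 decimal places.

(-0.004, 0.110)

Read off: b = 0.053, SE = 0.034 for incubation time.
df = n − k − 1 = 63 − 3 − 1 = 59.
t* = t_{0.05, 59} = 1.671093.
Margin = t* × SE = 1.671093 × 0.034 = 0.05682.
CI: 0.053 ± 0.05682 → (-0.004, 0.110).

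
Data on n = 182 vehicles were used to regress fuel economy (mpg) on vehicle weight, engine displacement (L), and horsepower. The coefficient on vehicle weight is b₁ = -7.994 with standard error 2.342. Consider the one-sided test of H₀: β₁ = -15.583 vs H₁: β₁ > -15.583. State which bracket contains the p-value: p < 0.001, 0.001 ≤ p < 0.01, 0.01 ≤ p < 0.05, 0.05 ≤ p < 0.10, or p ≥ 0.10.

p < 0.001

t = (-7.994 − (-15.583)) / 2.342 = 3.240.
df = n − k − 1 = 182 − 3 − 1 = 178.
One-sided p = P(T_{178} > t) ≈ 0.0007.
So p < 0.001.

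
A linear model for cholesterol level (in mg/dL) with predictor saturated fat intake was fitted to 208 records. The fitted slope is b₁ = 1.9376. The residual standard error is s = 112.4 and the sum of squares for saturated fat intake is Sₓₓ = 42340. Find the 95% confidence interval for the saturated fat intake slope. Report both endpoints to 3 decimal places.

SE(b₁) = s/√Sₓₓ = 112.4/√42340 = 0.546249.
df = n − 2 = 206.
t* = t_{0.025, 206} = 1.971547.
Margin = t* × SE = 1.971547 × 0.546249 = 1.07696.
CI: 1.9376 ± 1.07696 → (0.861, 3.015).
With 95% confidence, each one-unit increase in saturated fat intake is associated with a change of between 0.861 and 3.015 mg/dL in cholesterol level.

(0.861, 3.015)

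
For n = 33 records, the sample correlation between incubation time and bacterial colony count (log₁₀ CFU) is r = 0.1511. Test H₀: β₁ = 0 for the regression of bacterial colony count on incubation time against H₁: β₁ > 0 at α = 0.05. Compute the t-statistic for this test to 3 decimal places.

t = 0.851

t = r·√(n − 2)/√(1 − r²) = 0.1511·√31/√0.977169 = 0.851.
df = n − 2 = 31.
One-sided p ≈ 0.2006, which is ≥ 0.05, so fail to reject H₀.
The data do not give significant evidence of a linear association between incubation time and bacterial colony count.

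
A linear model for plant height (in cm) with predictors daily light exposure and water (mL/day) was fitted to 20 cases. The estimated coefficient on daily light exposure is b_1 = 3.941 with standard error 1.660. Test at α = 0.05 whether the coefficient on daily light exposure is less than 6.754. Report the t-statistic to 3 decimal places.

H₀: β₁ = 6.754 vs H₁: β₁ < 6.754.
t = (b_1 − β₁⁰)/SE = (3.941 − 6.754) / 1.660 = -1.695.
df = n − k − 1 = 20 − 2 − 1 = 17.
One-sided p ≈ 0.0542, which is ≥ 0.05, so fail to reject H₀.
The data do not give significant evidence that the true slope on daily light exposure is below 6.754 cm per unit, holding the other predictors fixed.

t = -1.695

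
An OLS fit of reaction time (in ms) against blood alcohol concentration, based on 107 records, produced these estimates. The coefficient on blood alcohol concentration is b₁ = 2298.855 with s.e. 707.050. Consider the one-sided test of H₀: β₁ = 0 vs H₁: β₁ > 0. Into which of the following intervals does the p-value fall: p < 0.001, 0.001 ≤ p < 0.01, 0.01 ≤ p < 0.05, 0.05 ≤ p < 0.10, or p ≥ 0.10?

t = 2298.855 / 707.050 = 3.251.
df = n − 2 = 107 − 2 = 105.
One-sided p = P(T_{105} > t) ≈ 0.0008.
So p < 0.001.

p < 0.001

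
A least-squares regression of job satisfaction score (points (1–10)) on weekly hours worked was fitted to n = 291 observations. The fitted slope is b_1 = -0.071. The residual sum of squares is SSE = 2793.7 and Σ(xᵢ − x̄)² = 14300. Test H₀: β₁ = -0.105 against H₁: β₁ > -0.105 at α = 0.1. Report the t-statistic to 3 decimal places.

MSE = SSE/(n − 2) = 2793.7/289 = 9.66678.
SE(b_1) = √(MSE/Sₓₓ) = √(9.66678/14300) = 0.026.
t = (-0.071 − (-0.105)) / 0.026 = 1.308.
df = n − 2 = 289.
One-sided p ≈ 0.0960, which is < 0.1, so reject H₀.
There is evidence that the true slope on weekly hours worked exceeds -0.105 points (1–10) per unit.

t = 1.308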